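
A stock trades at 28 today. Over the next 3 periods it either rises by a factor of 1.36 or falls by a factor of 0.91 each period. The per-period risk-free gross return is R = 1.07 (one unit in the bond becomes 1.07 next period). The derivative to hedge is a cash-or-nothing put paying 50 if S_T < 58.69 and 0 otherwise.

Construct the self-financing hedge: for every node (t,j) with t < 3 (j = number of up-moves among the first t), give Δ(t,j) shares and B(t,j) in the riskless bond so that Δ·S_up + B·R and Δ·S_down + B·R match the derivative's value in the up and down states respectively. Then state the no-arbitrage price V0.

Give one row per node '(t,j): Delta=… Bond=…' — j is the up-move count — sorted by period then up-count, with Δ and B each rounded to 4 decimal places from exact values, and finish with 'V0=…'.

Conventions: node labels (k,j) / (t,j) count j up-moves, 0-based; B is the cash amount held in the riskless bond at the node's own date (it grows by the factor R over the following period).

(0,0): Delta=-0.4382 Bond=51.2492
(1,0): Delta=0.0000 Bond=43.6719
(1,1): Delta=-0.9696 Bond=75.0726
(2,0): Delta=0.0000 Bond=46.7290
(2,1): Delta=0.0000 Bond=46.7290
(2,2): Delta=-2.1455 Bond=141.2253
V0=38.9803

Since d<R<u, set p* = (R−d)/(u−d) = 0.3556; price each node as the discounted p*-expectation of its children.
At maturity the claim pays: V(3,0)=50.0000, V(3,1)=50.0000, V(3,2)=50.0000, V(3,3)=0.0000
Node (2,0) S=23.1868: V=(p*·50.0000+(1−p*)·50.0000)/1.07=46.7290; Δ=(50.0000−50.0000)/(31.5340−21.1000)=0.0000; B=V−Δ·S=46.7290
Node (2,1) S=34.6528: V=(p*·50.0000+(1−p*)·50.0000)/1.07=46.7290; Δ=(50.0000−50.0000)/(47.1278−31.5340)=0.0000; B=V−Δ·S=46.7290
Node (2,2) S=51.7888: V=(p*·0.0000+(1−p*)·50.0000)/1.07=30.1142; Δ=(0.0000−50.0000)/(70.4328−47.1278)=-2.1455; B=V−Δ·S=141.2253
Node (1,0) S=25.4800: V=(p*·46.7290+(1−p*)·46.7290)/1.07=43.6719; Δ=(46.7290−46.7290)/(34.6528−23.1868)=0.0000; B=V−Δ·S=43.6719
Node (1,1) S=38.0800: V=(p*·30.1142+(1−p*)·46.7290)/1.07=38.1509; Δ=(30.1142−46.7290)/(51.7888−34.6528)=-0.9696; B=V−Δ·S=75.0726
Node (0,0) S=28.0000: V=(p*·38.1509+(1−p*)·43.6719)/1.07=38.9803; Δ=(38.1509−43.6719)/(38.0800−25.4800)=-0.4382; B=V−Δ·S=51.2492
Sanity check at the root: Δ(0,0)·S0 + B(0,0) reproduces V0 = 38.9803.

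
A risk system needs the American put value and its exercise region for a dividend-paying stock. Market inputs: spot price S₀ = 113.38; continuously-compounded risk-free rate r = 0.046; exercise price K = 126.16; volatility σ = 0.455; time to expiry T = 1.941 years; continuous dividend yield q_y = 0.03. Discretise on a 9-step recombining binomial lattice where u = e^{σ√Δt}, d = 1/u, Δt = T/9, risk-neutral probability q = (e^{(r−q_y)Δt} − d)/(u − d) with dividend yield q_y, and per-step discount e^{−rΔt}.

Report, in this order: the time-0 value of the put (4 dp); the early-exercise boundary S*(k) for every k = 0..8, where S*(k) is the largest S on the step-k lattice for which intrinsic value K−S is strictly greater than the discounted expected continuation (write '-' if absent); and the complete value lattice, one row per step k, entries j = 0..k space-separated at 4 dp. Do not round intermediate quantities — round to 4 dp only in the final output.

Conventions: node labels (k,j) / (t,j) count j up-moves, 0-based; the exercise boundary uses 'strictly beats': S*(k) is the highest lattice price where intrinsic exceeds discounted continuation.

price = 33.4771
boundary = - - - 60.1499 48.6932 60.1499 48.6932 60.1499 74.3023
tree:
33.4771
43.1799 22.6108
54.1825 30.9720 13.1105
66.0101 41.2292 19.3880 5.8930
77.4668 53.1229 27.9135 9.6206 1.5658
86.7414 66.0101 38.8798 15.4150 2.9043 0.0000
94.2495 77.4668 51.9669 24.0858 5.3870 0.0000 0.0000
100.3275 86.7414 66.0101 36.3166 9.9918 0.0000 0.0000 0.0000
105.2478 94.2495 77.4668 51.8577 18.5331 0.0000 0.0000 0.0000 0.0000
109.2310 100.3275 86.7414 66.0101 34.3755 0.0000 0.0000 0.0000 0.0000 0.0000

Δt=0.21567, u=1.23528, d=0.80953, q=0.45549, disc=e^(-rΔt)=0.99013
k=9 terminal: V=max(K-S,0) → 109.2310 100.3275 86.7414 66.0101 34.3755 0.0000 0.0000 0.0000 0.0000 0.0000
k=8: j=0 S=20.9122 intr=105.2478 cont=104.1373 V=105.2478[EX]; j=1 S=31.9105 intr=94.2495 cont=93.2099 V=94.2495[EX]; j=2 S=48.6932 intr=77.4668 cont=76.5355 V=77.4668[EX]; j=3 S=74.3023 intr=51.8577 cont=51.0915 V=51.8577[EX]; j=4 S=113.3800 intr=12.7800 cont=18.5331 V=18.5331[hold]; j=5 S=173.0098 intr=0.0000 cont=0.0000 V=0.0000[hold]; j=6 S=264.0007 intr=0.0000 cont=0.0000 V=0.0000[hold]; j=7 S=402.8462 intr=0.0000 cont=0.0000 V=0.0000[hold]; j=8 S=614.7147 intr=0.0000 cont=0.0000 V=0.0000[hold]  S*(8)=74.3023
k=7: j=0 S=25.8325 intr=100.3275 cont=99.2487 V=100.3275[EX]; j=1 S=39.4186 intr=86.7414 cont=85.7503 V=86.7414[EX]; j=2 S=60.1499 intr=66.0101 cont=65.1526 V=66.0101[EX]; j=3 S=91.7845 intr=34.3755 cont=36.3166 V=36.3166[hold]; j=4 S=140.0566 intr=0.0000 cont=9.9918 V=9.9918[hold]; j=5 S=213.7164 intr=0.0000 cont=0.0000 V=0.0000[hold]; j=6 S=326.1161 intr=0.0000 cont=0.0000 V=0.0000[hold]; j=7 S=497.6299 intr=0.0000 cont=0.0000 V=0.0000[hold]  S*(7)=60.1499
k=6: j=0 S=31.9105 intr=94.2495 cont=93.2099 V=94.2495[EX]; j=1 S=48.6932 intr=77.4668 cont=76.5355 V=77.4668[EX]; j=2 S=74.3023 intr=51.8577 cont=51.9669 V=51.9669[hold]; j=3 S=113.3800 intr=12.7800 cont=24.0858 V=24.0858[hold]; j=4 S=173.0098 intr=0.0000 cont=5.3870 V=5.3870[hold]; j=5 S=264.0007 intr=0.0000 cont=0.0000 V=0.0000[hold]; j=6 S=402.8462 intr=0.0000 cont=0.0000 V=0.0000[hold]  S*(6)=48.6932
k=5: j=0 S=39.4186 intr=86.7414 cont=85.7503 V=86.7414[EX]; j=1 S=60.1499 intr=66.0101 cont=65.2018 V=66.0101[EX]; j=2 S=91.7845 intr=34.3755 cont=38.8798 V=38.8798[hold]; j=3 S=140.0566 intr=0.0000 cont=15.4150 V=15.4150[hold]; j=4 S=213.7164 intr=0.0000 cont=2.9043 V=2.9043[hold]; j=5 S=326.1161 intr=0.0000 cont=0.0000 V=0.0000[hold]  S*(5)=60.1499
k=4: j=0 S=48.6932 intr=77.4668 cont=76.5355 V=77.4668[EX]; j=1 S=74.3023 intr=51.8577 cont=53.1229 V=53.1229[hold]; j=2 S=113.3800 intr=12.7800 cont=27.9135 V=27.9135[hold]; j=3 S=173.0098 intr=0.0000 cont=9.6206 V=9.6206[hold]; j=4 S=264.0007 intr=0.0000 cont=1.5658 V=1.5658[hold]  S*(4)=48.6932
k=3: j=0 S=60.1499 intr=66.0101 cont=65.7232 V=66.0101[EX]; j=1 S=91.7845 intr=34.3755 cont=41.2292 V=41.2292[hold]; j=2 S=140.0566 intr=0.0000 cont=19.3880 V=19.3880[hold]; j=3 S=213.7164 intr=0.0000 cont=5.8930 V=5.8930[hold]  S*(3)=60.1499
k=2: j=0 S=74.3023 intr=51.8577 cont=54.1825 V=54.1825[hold]; j=1 S=113.3800 intr=12.7800 cont=30.9720 V=30.9720[hold]; j=2 S=173.0098 intr=0.0000 cont=13.1105 V=13.1105[hold]  S*(2)=-
k=1: j=0 S=91.7845 intr=34.3755 cont=43.1799 V=43.1799[hold]; j=1 S=140.0566 intr=0.0000 cont=22.6108 V=22.6108[hold]  S*(1)=-
k=0: j=0 S=113.3800 intr=12.7800 cont=33.4771 V=33.4771[hold]  S*(0)=-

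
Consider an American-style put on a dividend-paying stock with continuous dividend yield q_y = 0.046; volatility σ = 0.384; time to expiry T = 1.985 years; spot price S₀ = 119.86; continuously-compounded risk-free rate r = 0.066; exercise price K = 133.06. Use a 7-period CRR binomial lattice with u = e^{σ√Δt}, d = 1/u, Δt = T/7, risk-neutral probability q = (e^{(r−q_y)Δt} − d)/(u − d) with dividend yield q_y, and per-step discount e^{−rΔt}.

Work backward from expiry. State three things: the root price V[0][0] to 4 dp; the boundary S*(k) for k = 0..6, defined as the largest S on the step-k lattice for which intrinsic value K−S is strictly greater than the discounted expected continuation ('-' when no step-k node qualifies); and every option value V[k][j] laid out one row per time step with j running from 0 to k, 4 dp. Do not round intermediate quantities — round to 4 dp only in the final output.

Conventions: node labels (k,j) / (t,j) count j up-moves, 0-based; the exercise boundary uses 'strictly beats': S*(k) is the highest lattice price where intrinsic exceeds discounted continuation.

Δt=0.28357, u=1.22689, d=0.81507, q=0.46287, disc=e^(-rΔt)=0.98146
k=7 terminal: V=max(K-S,0) → 104.4165 89.9439 68.1587 35.3661 0.0000 0.0000 0.0000 0.0000
k=6: j=0 S=35.1425 intr=97.9175 cont=95.9058 V=97.9175[EX]; j=1 S=52.8989 intr=80.1611 cont=78.3795 V=80.1611[EX]; j=2 S=79.6270 intr=53.4330 cont=51.9978 V=53.4330[EX]; j=3 S=119.8600 intr=13.2000 cont=18.6441 V=18.6441[hold]; j=4 S=180.4214 intr=0.0000 cont=0.0000 V=0.0000[hold]; j=5 S=271.5826 intr=0.0000 cont=0.0000 V=0.0000[hold]; j=6 S=408.8046 intr=0.0000 cont=0.0000 V=0.0000[hold]  S*(6)=79.6270
k=5: j=0 S=43.1161 intr=89.9439 cont=88.0355 V=89.9439[EX]; j=1 S=64.9013 intr=68.1587 cont=66.5326 V=68.1587[EX]; j=2 S=97.6939 intr=35.3661 cont=36.6382 V=36.6382[hold]; j=3 S=147.0555 intr=0.0000 cont=9.8287 V=9.8287[hold]; j=4 S=221.3579 intr=0.0000 cont=0.0000 V=0.0000[hold]; j=5 S=333.2029 intr=0.0000 cont=0.0000 V=0.0000[hold]  S*(5)=64.9013
k=4: j=0 S=52.8989 intr=80.1611 cont=78.3795 V=80.1611[EX]; j=1 S=79.6270 intr=53.4330 cont=52.5757 V=53.4330[EX]; j=2 S=119.8600 intr=13.2000 cont=23.7797 V=23.7797[hold]; j=3 S=180.4214 intr=0.0000 cont=5.1814 V=5.1814[hold]; j=4 S=271.5826 intr=0.0000 cont=0.0000 V=0.0000[hold]  S*(4)=79.6270
k=3: j=0 S=64.9013 intr=68.1587 cont=66.5326 V=68.1587[EX]; j=1 S=97.6939 intr=35.3661 cont=38.9712 V=38.9712[hold]; j=2 S=147.0555 intr=0.0000 cont=14.8899 V=14.8899[hold]; j=3 S=221.3579 intr=0.0000 cont=2.7315 V=2.7315[hold]  S*(3)=64.9013
k=2: j=0 S=79.6270 intr=53.4330 cont=53.6355 V=53.6355[hold]; j=1 S=119.8600 intr=13.2000 cont=27.3089 V=27.3089[hold]; j=2 S=180.4214 intr=0.0000 cont=9.0905 V=9.0905[hold]  S*(2)=-
k=1: j=0 S=97.6939 intr=35.3661 cont=40.6812 V=40.6812[hold]; j=1 S=147.0555 intr=0.0000 cont=18.5262 V=18.5262[hold]  S*(1)=-
k=0: j=0 S=119.8600 intr=13.2000 cont=29.8623 V=29.8623[hold]  S*(0)=-

price = 29.8623
boundary = - - - 64.9013 79.6270 64.9013 79.6270
tree:
29.8623
40.6812 18.5262
53.6355 27.3089 9.0905
68.1587 38.9712 14.8899 2.7315
80.1611 53.4330 23.7797 5.1814 0.0000
89.9439 68.1587 36.6382 9.8287 0.0000 0.0000
97.9175 80.1611 53.4330 18.6441 0.0000 0.0000 0.0000
104.4165 89.9439 68.1587 35.3661 0.0000 0.0000 0.0000 0.0000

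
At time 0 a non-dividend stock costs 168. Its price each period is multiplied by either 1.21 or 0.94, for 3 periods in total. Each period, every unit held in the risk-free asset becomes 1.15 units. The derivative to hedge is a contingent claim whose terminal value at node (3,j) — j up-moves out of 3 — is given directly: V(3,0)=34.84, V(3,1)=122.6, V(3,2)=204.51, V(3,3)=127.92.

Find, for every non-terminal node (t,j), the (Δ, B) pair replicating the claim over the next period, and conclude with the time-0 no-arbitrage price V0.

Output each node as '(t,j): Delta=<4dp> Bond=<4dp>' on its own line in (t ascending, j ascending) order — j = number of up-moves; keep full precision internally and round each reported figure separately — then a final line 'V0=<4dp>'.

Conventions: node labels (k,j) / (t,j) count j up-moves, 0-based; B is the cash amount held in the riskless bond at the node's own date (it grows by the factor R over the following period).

Under the risk-neutral measure, an up-move has probability p* = (R−d)/(u−d) = 0.7778 and values discount at R = 1.15.
Terminal payoffs: V(3,0)=34.8400, V(3,1)=122.6000, V(3,2)=204.5100, V(3,3)=127.9200
(2,0): S=148.4448. Δ = (V_up−V_dn)/(S_up−S_dn) = (122.6000−34.8400)/(179.6182−139.5381) = 2.1896. V = [p*·122.6000 + (1−p*)·34.8400]/1.15 = 89.6502. B = V − Δ·S = -235.3868.
(2,1): S=191.0832. Δ = (V_up−V_dn)/(S_up−S_dn) = (204.5100−122.6000)/(231.2107−179.6182) = 1.5876. V = [p*·204.5100 + (1−p*)·122.6000]/1.15 = 162.0068. B = V − Δ·S = -141.3636.
(2,2): S=245.9688. Δ = (V_up−V_dn)/(S_up−S_dn) = (127.9200−204.5100)/(297.6222−231.2107) = -1.1533. V = [p*·127.9200 + (1−p*)·204.5100]/1.15 = 126.0348. B = V − Δ·S = 409.7014.
(1,0): S=157.9200. Δ = (V_up−V_dn)/(S_up−S_dn) = (162.0068−89.6502)/(191.0832−148.4448) = 1.6970. V = [p*·162.0068 + (1−p*)·89.6502]/1.15 = 126.8935. B = V − Δ·S = -141.0936.
(1,1): S=203.2800. Δ = (V_up−V_dn)/(S_up−S_dn) = (126.0348−162.0068)/(245.9688−191.0832) = -0.6554. V = [p*·126.0348 + (1−p*)·162.0068]/1.15 = 116.5466. B = V − Δ·S = 249.7761.
(0,0): S=168.0000. Δ = (V_up−V_dn)/(S_up−S_dn) = (116.5466−126.8935)/(203.2800−157.9200) = -0.2281. V = [p*·116.5466 + (1−p*)·126.8935]/1.15 = 103.3443. B = V − Δ·S = 141.6662.
Check: Δ(0,0)·S0 + B(0,0) = 103.3443 = V0.

(0,0): Delta=-0.2281 Bond=141.6662
(1,0): Delta=1.6970 Bond=-141.0936
(1,1): Delta=-0.6554 Bond=249.7761
(2,0): Delta=2.1896 Bond=-235.3868
(2,1): Delta=1.5876 Bond=-141.3636
(2,2): Delta=-1.1533 Bond=409.7014
V0=103.3443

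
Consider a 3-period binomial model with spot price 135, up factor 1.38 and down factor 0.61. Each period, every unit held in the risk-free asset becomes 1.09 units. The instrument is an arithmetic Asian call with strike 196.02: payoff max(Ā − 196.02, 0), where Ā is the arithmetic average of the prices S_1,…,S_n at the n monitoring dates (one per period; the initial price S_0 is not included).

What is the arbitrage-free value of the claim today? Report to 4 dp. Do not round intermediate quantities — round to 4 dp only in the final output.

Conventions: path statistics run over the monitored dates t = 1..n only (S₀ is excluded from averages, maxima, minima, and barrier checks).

price = 13.5598

No-arbitrage gives p* = (R−d)/(u−d) = 0.6234: enumerate every path, weight its payoff by its p*-probability, and discount by R^3.
Enumerate all 2^3 = 8 price paths (U = up ×1.38, D = down ×0.61); each path with k up-moves has probability p*^k·(1−p*)^(3−k).
DDD: Ā=54.4086, payoff=0.0000, prob=0.053422
UDD: Ā=123.0884, payoff=0.0000, prob=0.088423
DUD: Ā=88.4384, payoff=0.0000, prob=0.088423
UUD: Ā=200.0738, payoff=4.0538, prob=0.146355
DDU: Ā=67.3019, payoff=0.0000, prob=0.088423
UDU: Ā=152.2568, payoff=0.0000, prob=0.146355
DUU: Ā=117.6068, payoff=0.0000, prob=0.146355
UUU: Ā=266.0612, payoff=70.0412, prob=0.242243
Price = Σ prob·payoff / R^3 = 17.560304 / 1.295029 = 13.5598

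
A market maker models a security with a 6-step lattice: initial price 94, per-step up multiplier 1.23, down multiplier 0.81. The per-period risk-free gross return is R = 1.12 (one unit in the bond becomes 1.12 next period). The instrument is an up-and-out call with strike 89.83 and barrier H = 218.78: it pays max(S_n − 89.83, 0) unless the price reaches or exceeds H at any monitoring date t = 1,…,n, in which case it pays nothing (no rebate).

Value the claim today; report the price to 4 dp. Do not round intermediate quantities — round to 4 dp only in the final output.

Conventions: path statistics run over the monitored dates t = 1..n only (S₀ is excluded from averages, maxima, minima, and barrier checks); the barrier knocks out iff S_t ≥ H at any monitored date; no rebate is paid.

Under the martingale measure an up-move has probability p* = 0.7381; value the claim as the probability-weighted average of per-path payoffs, discounted 6 periods at R = 1.12.
Enumerate all 2^6 = 64 price paths (U = up ×1.23, D = down ×0.81); each path with k up-moves has probability p*^k·(1−p*)^(6−k).
DDDDDD: M=76.1400, payoff=0.0000, prob=0.000323
UDDDDD: M=115.6200, payoff=0.0000, prob=0.000910
DUDDDD: M=93.6522, payoff=0.0000, prob=0.000910
UUDDDD: M=142.2126, payoff=0.0000, prob=0.002563
DDUDDD: M=76.1400, payoff=0.0000, prob=0.000910
UDUDDD: M=115.6200, payoff=0.0000, prob=0.002563
DUUDDD: M=115.1922, payoff=0.0000, prob=0.002563
UUUDDD: M=174.9215, payoff=3.1305, prob=0.007224
DDDUDD: M=76.1400, payoff=0.0000, prob=0.000910
UDDUDD: M=115.6200, payoff=0.0000, prob=0.002563
DUDUDD: M=93.6522, payoff=0.0000, prob=0.002563
UUDUDD: M=142.2126, payoff=3.1305, prob=0.007224
DDUUDD: M=93.3057, payoff=0.0000, prob=0.002563
UDUUDD: M=141.6864, payoff=3.1305, prob=0.007224
DUUUDD: M=141.6864, payoff=3.1305, prob=0.007224
UUUUDD: M=215.1534, payoff=51.3322, prob=0.020358
DDDDUD: M=76.1400, payoff=0.0000, prob=0.000910
UDDDUD: M=115.6200, payoff=0.0000, prob=0.002563
DUDDUD: M=93.6522, payoff=0.0000, prob=0.002563
UUDDUD: M=142.2126, payoff=3.1305, prob=0.007224
DDUDUD: M=76.1400, payoff=0.0000, prob=0.002563
UDUDUD: M=115.6200, payoff=3.1305, prob=0.007224
DUUDUD: M=115.1922, payoff=3.1305, prob=0.007224
UUUDUD: M=174.9215, payoff=51.3322, prob=0.020358
DDDUUD: M=76.1400, payoff=0.0000, prob=0.002563
UDDUUD: M=115.6200, payoff=3.1305, prob=0.007224
DUDUUD: M=114.7660, payoff=3.1305, prob=0.007224
UUDUUD: M=174.2743, payoff=51.3322, prob=0.020358
DDUUUD: M=114.7660, payoff=3.1305, prob=0.007224
UDUUUD: M=174.2743, payoff=51.3322, prob=0.020358
DUUUUD: M=174.2743, payoff=51.3322, prob=0.020358
UUUUUD: M=264.6387, payoff=0.0000, prob=0.057373
DDDDDU: M=76.1400, payoff=0.0000, prob=0.000910
UDDDDU: M=115.6200, payoff=0.0000, prob=0.002563
DUDDDU: M=93.6522, payoff=0.0000, prob=0.002563
UUDDDU: M=142.2126, payoff=3.1305, prob=0.007224
DDUDDU: M=76.1400, payoff=0.0000, prob=0.002563
UDUDDU: M=115.6200, payoff=3.1305, prob=0.007224
DUUDDU: M=115.1922, payoff=3.1305, prob=0.007224
UUUDDU: M=174.9215, payoff=51.3322, prob=0.020358
DDDUDU: M=76.1400, payoff=0.0000, prob=0.002563
UDDUDU: M=115.6200, payoff=3.1305, prob=0.007224
DUDUDU: M=93.6522, payoff=3.1305, prob=0.007224
UUDUDU: M=142.2126, payoff=51.3322, prob=0.020358
DDUUDU: M=93.3057, payoff=3.1305, prob=0.007224
UDUUDU: M=141.6864, payoff=51.3322, prob=0.020358
DUUUDU: M=141.6864, payoff=51.3322, prob=0.020358
UUUUDU: M=215.1534, payoff=124.5274, prob=0.057373
DDDDUU: M=76.1400, payoff=0.0000, prob=0.002563
UDDDUU: M=115.6200, payoff=3.1305, prob=0.007224
DUDDUU: M=93.6522, payoff=3.1305, prob=0.007224
UUDDUU: M=142.2126, payoff=51.3322, prob=0.020358
DDUDUU: M=92.9605, payoff=3.1305, prob=0.007224
UDUDUU: M=141.1622, payoff=51.3322, prob=0.020358
DUUDUU: M=141.1622, payoff=51.3322, prob=0.020358
UUUDUU: M=214.3574, payoff=124.5274, prob=0.057373
DDDUUU: M=92.9605, payoff=3.1305, prob=0.007224
UDDUUU: M=141.1622, payoff=51.3322, prob=0.020358
DUDUUU: M=141.1622, payoff=51.3322, prob=0.020358
UUDUUU: M=214.3574, payoff=124.5274, prob=0.057373
DDUUUU: M=141.1622, payoff=51.3322, prob=0.020358
UDUUUU: M=214.3574, payoff=124.5274, prob=0.057373
DUUUUU: M=214.3574, payoff=124.5274, prob=0.057373
UUUUUU: M=325.5056, payoff=0.0000, prob=0.161687
Price = Σ prob·payoff / R^6 = 51.849999 / 1.973823 = 26.2688

price = 26.2688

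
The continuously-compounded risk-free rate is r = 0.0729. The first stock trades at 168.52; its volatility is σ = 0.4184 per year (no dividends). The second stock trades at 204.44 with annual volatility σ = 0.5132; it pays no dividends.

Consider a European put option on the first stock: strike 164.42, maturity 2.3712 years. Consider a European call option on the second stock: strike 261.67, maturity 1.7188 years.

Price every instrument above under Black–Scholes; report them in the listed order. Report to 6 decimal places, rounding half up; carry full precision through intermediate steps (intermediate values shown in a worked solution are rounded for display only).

price(the first stock put K=164.42) = 25.399852
price(the second stock call K=261.67) = 45.026222

[the first stock put K=164.42]
σ√T = 0.4184·√2.3712 = 0.644282
d₁ = (ln(S/K) + (r+σ²/2)T) / (σ√T) = (ln(168.52/164.42) + (0.0729+0.4184²/2)·2.3712) / 0.644282 = (0.024630 + 0.380410) / 0.644282 = 0.628669
d₂ = d₁ − σ√T = 0.628669 − 0.644282 = -0.015612
e^{−rT} = 0.841255
N(−d₁) = 0.264783,  N(−d₂) = 0.506228
price = K·e^{−rT}·N(−d₂) − S·N(−d₁) = 70.021038 − 44.621186 = 25.399852
[the second stock call K=261.67]
σ√T = 0.5132·√1.7188 = 0.672821
d₁ = (ln(S/K) + (r+σ²/2)T) / (σ√T) = (ln(204.44/261.67) + (0.0729+0.5132²/2)·1.7188) / 0.672821 = (-0.246810 + 0.351644) / 0.672821 = 0.155814
d₂ = d₁ − σ√T = 0.155814 − 0.672821 = -0.517007
e^{−rT} = 0.882232
N(d₁) = 0.561910,  N(d₂) = 0.302576
price = S·N(d₁) − K·e^{−rT}·N(d₂) = 114.876897 − 69.850675 = 45.026222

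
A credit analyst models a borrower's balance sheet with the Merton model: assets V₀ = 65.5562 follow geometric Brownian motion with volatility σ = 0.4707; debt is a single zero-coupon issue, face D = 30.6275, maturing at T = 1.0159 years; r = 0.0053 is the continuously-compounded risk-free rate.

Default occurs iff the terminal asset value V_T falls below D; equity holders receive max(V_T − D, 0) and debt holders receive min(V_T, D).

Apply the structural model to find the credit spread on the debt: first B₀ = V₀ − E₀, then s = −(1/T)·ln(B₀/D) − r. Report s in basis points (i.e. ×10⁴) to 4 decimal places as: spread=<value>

Equity is a call on the firm's assets struck at D = 30.6275:
d₁ = [ln(V₀/D) + (r + σ²/2)T] / (σ√T)
   = [ln(65.5562/30.6275) + (0.0053 + 0.5·0.4707²)·1.0159] / (0.4707·√1.0159)
   = [0.761009 + 0.117925] / 0.474427 = 1.852622
d₂ = d₁ − σ√T = 1.852622 − 0.474427 = 1.378195
N(d₁) = 0.968032,  N(d₂) = 0.915928,  e^(−rT) = 0.994630
E₀ = V₀·N(d₁) − D·e^(−rT)·N(d₂)
   = 65.5562·0.968032 − 30.6275·0.994630·0.915928 = 35.558521
B₀ = V₀ − E₀ = 65.5562 − 35.558521 = 29.997679
spread = −(1/T)·ln(B₀/D) − r = −(1/1.0159)·ln(29.997679/30.6275) − 0.0053 = 0.01515307
in basis points: 0.01515307 × 10⁴ = 151.5307 bp

spread=151.5307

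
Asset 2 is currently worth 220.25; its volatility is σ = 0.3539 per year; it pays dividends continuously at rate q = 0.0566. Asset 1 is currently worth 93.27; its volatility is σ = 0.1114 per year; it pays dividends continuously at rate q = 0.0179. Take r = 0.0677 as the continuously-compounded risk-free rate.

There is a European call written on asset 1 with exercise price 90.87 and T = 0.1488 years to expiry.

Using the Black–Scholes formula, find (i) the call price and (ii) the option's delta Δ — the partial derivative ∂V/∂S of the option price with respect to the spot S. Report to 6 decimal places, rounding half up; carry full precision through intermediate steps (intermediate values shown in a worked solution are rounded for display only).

σ√T = 0.1114·√0.1488 = 0.042972
d₁ = (ln(S/K) + (r−q+σ²/2)T) / (σ√T) = (ln(93.27/90.87) + (0.0677−0.0179+0.1114²/2)·0.1488) / 0.042972 = (0.026069 + 0.008334) / 0.042972 = 0.800569
d₂ = d₁ − σ√T = 0.800569 − 0.042972 = 0.757597
e^{−rT} = 0.989977
e^{−qT} = 0.997340
N(d₁) = 0.788309,  N(d₂) = 0.775654
Call price V = S·e^{−qT}·N(d₁) − K·e^{−rT}·N(d₂) = 73.330043 − 69.777194 = 3.552849
Δ = e^{−qT}·N(d₁) = 0.786213

price = 3.552849
Δ = 0.786213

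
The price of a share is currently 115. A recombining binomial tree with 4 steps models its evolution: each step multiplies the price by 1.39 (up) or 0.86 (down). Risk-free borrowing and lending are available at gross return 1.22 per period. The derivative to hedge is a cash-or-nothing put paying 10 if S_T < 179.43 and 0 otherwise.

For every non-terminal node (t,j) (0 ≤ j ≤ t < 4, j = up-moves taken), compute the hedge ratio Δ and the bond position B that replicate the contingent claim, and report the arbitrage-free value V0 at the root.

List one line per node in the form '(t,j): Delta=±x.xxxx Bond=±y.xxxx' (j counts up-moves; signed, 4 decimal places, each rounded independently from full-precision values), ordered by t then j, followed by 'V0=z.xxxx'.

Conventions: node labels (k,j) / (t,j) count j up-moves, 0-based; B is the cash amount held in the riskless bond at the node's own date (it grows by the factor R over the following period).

The replicating-portfolio and risk-neutral prices coincide; use p* = (1.22−0.86)/(1.39−0.86) = 0.6792 for the latter.
Payoffs at expiry: V(4,0)=10.0000, V(4,1)=10.0000, V(4,2)=10.0000, V(4,3)=0.0000, V(4,4)=0.0000
(3,0): S=73.1464. Δ = (V_up−V_dn)/(S_up−S_dn) = (10.0000−10.0000)/(101.6736−62.9059) = 0.0000. V = [p*·10.0000 + (1−p*)·10.0000]/1.22 = 8.1967. B = V − Δ·S = 8.1967.
(3,1): S=118.2251. Δ = (V_up−V_dn)/(S_up−S_dn) = (10.0000−10.0000)/(164.3328−101.6736) = 0.0000. V = [p*·10.0000 + (1−p*)·10.0000]/1.22 = 8.1967. B = V − Δ·S = 8.1967.
(3,2): S=191.0847. Δ = (V_up−V_dn)/(S_up−S_dn) = (0.0000−10.0000)/(265.6077−164.3328) = -0.0987. V = [p*·0.0000 + (1−p*)·10.0000]/1.22 = 2.6291. B = V − Δ·S = 21.4971.
(3,3): S=308.8462. Δ = (V_up−V_dn)/(S_up−S_dn) = (0.0000−0.0000)/(429.2962−265.6077) = 0.0000. V = [p*·0.0000 + (1−p*)·0.0000]/1.22 = 0.0000. B = V − Δ·S = 0.0000.
(2,0): S=85.0540. Δ = (V_up−V_dn)/(S_up−S_dn) = (8.1967−8.1967)/(118.2251−73.1464) = 0.0000. V = [p*·8.1967 + (1−p*)·8.1967]/1.22 = 6.7186. B = V − Δ·S = 6.7186.
(2,1): S=137.4710. Δ = (V_up−V_dn)/(S_up−S_dn) = (2.6291−8.1967)/(191.0847−118.2251) = -0.0764. V = [p*·2.6291 + (1−p*)·8.1967]/1.22 = 3.6188. B = V − Δ·S = 14.1237.
(2,2): S=222.1915. Δ = (V_up−V_dn)/(S_up−S_dn) = (0.0000−2.6291)/(308.8462−191.0847) = -0.0223. V = [p*·0.0000 + (1−p*)·2.6291]/1.22 = 0.6912. B = V − Δ·S = 5.6519.
(1,0): S=98.9000. Δ = (V_up−V_dn)/(S_up−S_dn) = (3.6188−6.7186)/(137.4710−85.0540) = -0.0591. V = [p*·3.6188 + (1−p*)·6.7186]/1.22 = 3.7812. B = V − Δ·S = 9.6299.
(1,1): S=159.8500. Δ = (V_up−V_dn)/(S_up−S_dn) = (0.6912−3.6188)/(222.1915−137.4710) = -0.0346. V = [p*·0.6912 + (1−p*)·3.6188]/1.22 = 1.3363. B = V − Δ·S = 6.8600.
(0,0): S=115.0000. Δ = (V_up−V_dn)/(S_up−S_dn) = (1.3363−3.7812)/(159.8500−98.9000) = -0.0401. V = [p*·1.3363 + (1−p*)·3.7812]/1.22 = 1.7381. B = V − Δ·S = 6.3512.
Sanity check at the root: Δ(0,0)·S0 + B(0,0) reproduces V0 = 1.7381.

(0,0): Delta=-0.0401 Bond=6.3512
(1,0): Delta=-0.0591 Bond=9.6299
(1,1): Delta=-0.0346 Bond=6.8600
(2,0): Delta=0.0000 Bond=6.7186
(2,1): Delta=-0.0764 Bond=14.1237
(2,2): Delta=-0.0223 Bond=5.6519
(3,0): Delta=0.0000 Bond=8.1967
(3,1): Delta=0.0000 Bond=8.1967
(3,2): Delta=-0.0987 Bond=21.4971
(3,3): Delta=0.0000 Bond=0.0000
V0=1.7381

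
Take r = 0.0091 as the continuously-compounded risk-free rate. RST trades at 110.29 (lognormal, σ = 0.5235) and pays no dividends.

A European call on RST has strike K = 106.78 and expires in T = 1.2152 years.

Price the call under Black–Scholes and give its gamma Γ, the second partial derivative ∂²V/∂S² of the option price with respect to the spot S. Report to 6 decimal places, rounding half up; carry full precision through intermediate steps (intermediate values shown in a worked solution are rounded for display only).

price = 26.921122
Γ = 0.005867

σ√T = 0.5235·√1.2152 = 0.577086
d₁ = (ln(S/K) + (r+σ²/2)T) / (σ√T) = (ln(110.29/106.78) + (0.0091+0.5235²/2)·1.2152) / 0.577086 = (0.032343 + 0.177572) / 0.577086 = 0.363750
d₂ = d₁ − σ√T = 0.363750 − 0.577086 = -0.213336
e^{−rT} = 0.989003
N(d₁) = 0.641978,  N(d₂) = 0.415532
Call price V = S·N(d₁) − K·e^{−rT}·N(d₂) = 70.803718 − 43.882595 = 26.921122
φ(d₁) = (1/√(2π))·e^{−d₁²/2} = 0.373404
Γ = φ(d₁) / (S·σ·√T) = 0.005867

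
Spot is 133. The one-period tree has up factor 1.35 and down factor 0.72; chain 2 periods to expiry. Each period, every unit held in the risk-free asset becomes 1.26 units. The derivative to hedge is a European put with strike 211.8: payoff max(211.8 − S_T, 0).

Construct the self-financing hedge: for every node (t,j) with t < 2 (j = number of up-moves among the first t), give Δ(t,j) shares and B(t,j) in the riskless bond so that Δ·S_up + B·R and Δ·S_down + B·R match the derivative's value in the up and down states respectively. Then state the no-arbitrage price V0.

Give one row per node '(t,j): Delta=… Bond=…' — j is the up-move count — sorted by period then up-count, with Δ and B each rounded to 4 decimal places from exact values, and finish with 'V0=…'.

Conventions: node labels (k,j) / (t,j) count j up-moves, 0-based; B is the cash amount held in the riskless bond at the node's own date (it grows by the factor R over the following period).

(0,0): Delta=-0.7516 Bond=114.5325
(1,0): Delta=-1.0000 Bond=168.0952
(1,1): Delta=-0.7295 Bond=140.3469
V0=14.5662

Since d<R<u, set p* = (R−d)/(u−d) = 0.8571; price each node as the discounted p*-expectation of its children.
At maturity the claim pays: V(2,0)=142.8528, V(2,1)=82.5240, V(2,2)=0.0000
  t=1,j=0: stock 95.7600 → up 129.2760 (V=82.5240), down 68.9472 (V=142.8528). Price 72.3352; hedge Δ=-1.0000, bond B=168.0952.
  t=1,j=1: stock 179.5500 → up 242.3925 (V=0.0000), down 129.2760 (V=82.5240). Price 9.3565; hedge Δ=-0.7295, bond B=140.3469.
  t=0,j=0: stock 133.0000 → up 179.5500 (V=9.3565), down 95.7600 (V=72.3352). Price 14.5662; hedge Δ=-0.7516, bond B=114.5325.
Sanity check at the root: Δ(0,0)·S0 + B(0,0) reproduces V0 = 14.5662.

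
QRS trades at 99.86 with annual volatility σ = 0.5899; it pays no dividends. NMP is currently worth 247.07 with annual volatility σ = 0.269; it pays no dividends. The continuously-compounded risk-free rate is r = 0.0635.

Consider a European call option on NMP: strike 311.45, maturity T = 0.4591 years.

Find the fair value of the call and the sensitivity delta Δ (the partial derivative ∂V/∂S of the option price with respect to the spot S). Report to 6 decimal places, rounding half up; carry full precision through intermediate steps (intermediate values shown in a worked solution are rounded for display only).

σ√T = 0.269·√0.4591 = 0.182266
d₁ = (ln(S/K) + (r+σ²/2)T) / (σ√T) = (ln(247.07/311.45) + (0.0635+0.269²/2)·0.4591) / 0.182266 = (-0.231567 + 0.045763) / 0.182266 = -1.019409
d₂ = d₁ − σ√T = -1.019409 − 0.182266 = -1.201676
e^{−rT} = 0.971268
N(d₁) = 0.154004,  N(d₂) = 0.114745
Call price V = S·N(d₁) − K·e^{−rT}·N(d₂) = 38.049845 − 34.710412 = 3.339433
Δ = N(d₁) = 0.154004

price = 3.339433
Δ = 0.154004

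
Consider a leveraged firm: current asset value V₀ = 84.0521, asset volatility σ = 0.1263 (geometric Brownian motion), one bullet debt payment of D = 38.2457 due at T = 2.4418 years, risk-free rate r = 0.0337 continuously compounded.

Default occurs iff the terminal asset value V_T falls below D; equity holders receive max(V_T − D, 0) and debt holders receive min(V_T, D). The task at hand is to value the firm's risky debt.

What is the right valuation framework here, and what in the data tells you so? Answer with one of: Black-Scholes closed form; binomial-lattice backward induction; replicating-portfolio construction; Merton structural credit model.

framework: Merton structural credit model

Key observation: the asked-for credit quantity lives on the firm's capital structure — asset value, asset volatility, debt face 38.2457 — which is the structural model's domain.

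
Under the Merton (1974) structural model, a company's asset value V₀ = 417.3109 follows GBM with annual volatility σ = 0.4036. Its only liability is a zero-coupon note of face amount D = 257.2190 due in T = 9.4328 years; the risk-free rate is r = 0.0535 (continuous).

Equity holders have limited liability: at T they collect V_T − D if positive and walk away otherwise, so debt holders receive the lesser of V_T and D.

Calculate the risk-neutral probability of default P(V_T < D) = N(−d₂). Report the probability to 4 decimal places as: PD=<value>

PD=0.4295

Apply the equity-as-call identities (strike 257.2190, horizon 9.4328 years):
d₁ = [ln(V₀/D) + (r + σ²/2)T] / (σ√T)
   = [ln(417.3109/257.2190) + (0.0535 + 0.5·0.4036²)·9.4328] / (0.4036·√9.4328)
   = [0.483904 + 1.272923] / 1.239571 = 1.417286
d₂ = d₁ − σ√T = 1.417286 − 1.239571 = 0.177715
risk-neutral PD = N(−d₂) = N(-0.177715) = 0.429473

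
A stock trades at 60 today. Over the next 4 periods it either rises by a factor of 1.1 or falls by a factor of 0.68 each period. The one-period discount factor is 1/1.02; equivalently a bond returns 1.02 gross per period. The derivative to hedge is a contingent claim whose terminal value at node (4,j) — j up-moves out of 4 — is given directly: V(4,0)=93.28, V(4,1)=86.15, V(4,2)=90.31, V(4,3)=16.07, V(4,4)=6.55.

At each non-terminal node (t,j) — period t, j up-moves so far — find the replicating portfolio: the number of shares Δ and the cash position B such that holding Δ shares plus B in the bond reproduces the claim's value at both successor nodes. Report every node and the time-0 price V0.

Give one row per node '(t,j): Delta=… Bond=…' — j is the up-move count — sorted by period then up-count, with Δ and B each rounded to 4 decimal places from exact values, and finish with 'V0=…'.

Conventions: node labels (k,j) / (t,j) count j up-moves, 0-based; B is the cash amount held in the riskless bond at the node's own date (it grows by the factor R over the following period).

(0,0): Delta=-1.2166 Bond=95.3903
(1,0): Delta=-2.6714 Bond=156.6572
(1,1): Delta=-1.0050 Bond=83.3313
(2,0): Delta=0.1691 Bond=80.9829
(2,1): Delta=-3.0846 Bond=178.3333
(2,2): Delta=-0.7025 Bond=63.0366
(3,0): Delta=-0.8998 Bond=102.7684
(3,1): Delta=0.3246 Bond=77.8576
(3,2): Delta=-3.5805 Bond=206.3805
(3,3): Delta=-0.2838 Bond=30.8660
V0=22.3961

No-arbitrage ⇒ martingale measure with p* = (R−d)/(u−d) = 0.8095.
At maturity the claim pays: V(4,0)=93.2800, V(4,1)=86.1500, V(4,2)=90.3100, V(4,3)=16.0700, V(4,4)=6.5500
(3,0): S=18.8659. Δ = (V_up−V_dn)/(S_up−S_dn) = (86.1500−93.2800)/(20.7525−12.8288) = -0.8998. V = [p*·86.1500 + (1−p*)·93.2800]/1.02 = 85.7923. B = V − Δ·S = 102.7684.
(3,1): S=30.5184. Δ = (V_up−V_dn)/(S_up−S_dn) = (90.3100−86.1500)/(33.5702−20.7525) = 0.3246. V = [p*·90.3100 + (1−p*)·86.1500]/1.02 = 87.7624. B = V − Δ·S = 77.8576.
(3,2): S=49.3680. Δ = (V_up−V_dn)/(S_up−S_dn) = (16.0700−90.3100)/(54.3048−33.5702) = -3.5805. V = [p*·16.0700 + (1−p*)·90.3100]/1.02 = 29.6186. B = V − Δ·S = 206.3805.
(3,3): S=79.8600. Δ = (V_up−V_dn)/(S_up−S_dn) = (6.5500−16.0700)/(87.8460−54.3048) = -0.2838. V = [p*·6.5500 + (1−p*)·16.0700]/1.02 = 8.1993. B = V − Δ·S = 30.8660.
(2,0): S=27.7440. Δ = (V_up−V_dn)/(S_up−S_dn) = (87.7624−85.7923)/(30.5184−18.8659) = 0.1691. V = [p*·87.7624 + (1−p*)·85.7923]/1.02 = 85.6736. B = V − Δ·S = 80.9829.
(2,1): S=44.8800. Δ = (V_up−V_dn)/(S_up−S_dn) = (29.6186−87.7624)/(49.3680−30.5184) = -3.0846. V = [p*·29.6186 + (1−p*)·87.7624]/1.02 = 39.8957. B = V − Δ·S = 178.3333.
(2,2): S=72.6000. Δ = (V_up−V_dn)/(S_up−S_dn) = (8.1993−29.6186)/(79.8600−49.3680) = -0.7025. V = [p*·8.1993 + (1−p*)·29.6186]/1.02 = 12.0384. B = V − Δ·S = 63.0366.
(1,0): S=40.8000. Δ = (V_up−V_dn)/(S_up−S_dn) = (39.8957−85.6736)/(44.8800−27.7440) = -2.6714. V = [p*·39.8957 + (1−p*)·85.6736]/1.02 = 47.6620. B = V − Δ·S = 156.6572.
(1,1): S=66.0000. Δ = (V_up−V_dn)/(S_up−S_dn) = (12.0384−39.8957)/(72.6000−44.8800) = -1.0050. V = [p*·12.0384 + (1−p*)·39.8957]/1.02 = 17.0045. B = V − Δ·S = 83.3313.
(0,0): S=60.0000. Δ = (V_up−V_dn)/(S_up−S_dn) = (17.0045−47.6620)/(66.0000−40.8000) = -1.2166. V = [p*·17.0045 + (1−p*)·47.6620]/1.02 = 22.3961. B = V − Δ·S = 95.3903.
Sanity check at the root: Δ(0,0)·S0 + B(0,0) reproduces V0 = 22.3961.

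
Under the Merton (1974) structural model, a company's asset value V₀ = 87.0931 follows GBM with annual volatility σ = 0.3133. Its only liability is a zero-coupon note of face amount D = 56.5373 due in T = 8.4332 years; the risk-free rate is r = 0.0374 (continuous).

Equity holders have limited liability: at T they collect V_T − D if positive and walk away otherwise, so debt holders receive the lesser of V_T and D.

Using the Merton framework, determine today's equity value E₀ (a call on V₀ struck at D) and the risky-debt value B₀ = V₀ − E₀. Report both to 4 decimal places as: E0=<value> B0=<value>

E0=51.7837 B0=35.3094

Work the structural quantities from V₀ = 87.0931 against face 56.5373:
d₁ = [ln(V₀/D) + (r + σ²/2)T] / (σ√T)
   = [ln(87.0931/56.5373) + (0.0374 + 0.5·0.3133²)·8.4332] / (0.3133·√8.4332)
   = [0.432077 + 0.729290] / 0.909822 = 1.276477
d₂ = d₁ − σ√T = 1.276477 − 0.909822 = 0.366654
N(d₁) = 0.899106,  N(d₂) = 0.643062,  e^(−rT) = 0.729496
E₀ = V₀·N(d₁) − D·e^(−rT)·N(d₂)
   = 87.0931·0.899106 − 56.5373·0.729496·0.643062 = 51.783717
B₀ = V₀ − E₀ = 87.0931 − 51.783717 = 35.309383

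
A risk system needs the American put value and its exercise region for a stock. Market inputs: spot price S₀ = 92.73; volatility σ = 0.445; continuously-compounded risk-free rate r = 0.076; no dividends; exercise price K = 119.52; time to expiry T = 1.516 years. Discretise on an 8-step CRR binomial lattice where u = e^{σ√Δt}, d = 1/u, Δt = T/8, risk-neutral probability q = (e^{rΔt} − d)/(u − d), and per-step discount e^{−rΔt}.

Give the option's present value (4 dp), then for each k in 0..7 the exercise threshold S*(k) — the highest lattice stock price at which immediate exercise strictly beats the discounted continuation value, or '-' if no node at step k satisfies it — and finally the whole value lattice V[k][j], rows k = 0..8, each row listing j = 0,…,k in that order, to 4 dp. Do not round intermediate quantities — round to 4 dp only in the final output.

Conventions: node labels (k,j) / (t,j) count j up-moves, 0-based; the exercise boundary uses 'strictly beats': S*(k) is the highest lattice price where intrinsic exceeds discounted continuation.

price = 32.6907
boundary = - - 62.9450 76.3995 62.9450 76.3995 62.9450 76.3995
tree:
32.6907
43.6689 22.1853
56.5750 31.4739 13.1344
67.6601 43.1205 20.2339 6.1031
76.7931 56.5750 30.1545 10.4644 1.7253
84.3176 67.6601 43.1205 17.4960 3.4249 0.0000
90.5170 76.7931 56.5750 28.2266 6.7986 0.0000 0.0000
95.6247 84.3176 67.6601 43.1205 13.4958 0.0000 0.0000 0.0000
99.8328 90.5170 76.7931 56.5750 26.7900 0.0000 0.0000 0.0000 0.0000

params: Δt=0.18950 u=1.21375 d=0.82389 q=0.48893 e^(-rΔt)=0.98570
t_8 payoffs: 99.8328 90.5170 76.7931 56.5750 26.7900 0.0000 0.0000 0.0000 0.0000
t_7: node(7,0) S=23.8953 payoff=95.6247 vs cont=93.9157 → 95.6247 [stop]  node(7,1) S=35.2024 payoff=84.3176 vs cont=82.6086 → 84.3176 [stop]  node(7,2) S=51.8599 payoff=67.6601 vs cont=65.9511 → 67.6601 [stop]  node(7,3) S=76.3995 payoff=43.1205 vs cont=41.4115 → 43.1205 [stop]  node(7,4) S=112.5511 payoff=6.9689 vs cont=13.4958 → 13.4958 [wait]  node(7,5) S=165.8094 payoff=0.0000 vs cont=0.0000 → 0.0000 [wait]  node(7,6) S=244.2690 payoff=0.0000 vs cont=0.0000 → 0.0000 [wait]  node(7,7) S=359.8551 payoff=0.0000 vs cont=0.0000 → 0.0000 [wait]  ⇒ S*(7)=76.3995
t_6: node(6,0) S=29.0030 payoff=90.5170 vs cont=88.8080 → 90.5170 [stop]  node(6,1) S=42.7269 payoff=76.7931 vs cont=75.0841 → 76.7931 [stop]  node(6,2) S=62.9450 payoff=56.5750 vs cont=54.8660 → 56.5750 [stop]  node(6,3) S=92.7300 payoff=26.7900 vs cont=28.2266 → 28.2266 [wait]  node(6,4) S=136.6091 payoff=0.0000 vs cont=6.7986 → 6.7986 [wait]  node(6,5) S=201.2513 payoff=0.0000 vs cont=0.0000 → 0.0000 [wait]  node(6,6) S=296.4818 payoff=0.0000 vs cont=0.0000 → 0.0000 [wait]  ⇒ S*(6)=62.9450
t_5: node(5,0) S=35.2024 payoff=84.3176 vs cont=82.6086 → 84.3176 [stop]  node(5,1) S=51.8599 payoff=67.6601 vs cont=65.9511 → 67.6601 [stop]  node(5,2) S=76.3995 payoff=43.1205 vs cont=42.1038 → 43.1205 [stop]  node(5,3) S=112.5511 payoff=6.9689 vs cont=17.4960 → 17.4960 [wait]  node(5,4) S=165.8094 payoff=0.0000 vs cont=3.4249 → 3.4249 [wait]  node(5,5) S=244.2690 payoff=0.0000 vs cont=0.0000 → 0.0000 [wait]  ⇒ S*(5)=76.3995
t_4: node(4,0) S=42.7269 payoff=76.7931 vs cont=75.0841 → 76.7931 [stop]  node(4,1) S=62.9450 payoff=56.5750 vs cont=54.8660 → 56.5750 [stop]  node(4,2) S=92.7300 payoff=26.7900 vs cont=30.1545 → 30.1545 [wait]  node(4,3) S=136.6091 payoff=0.0000 vs cont=10.4644 → 10.4644 [wait]  node(4,4) S=201.2513 payoff=0.0000 vs cont=1.7253 → 1.7253 [wait]  ⇒ S*(4)=62.9450
t_3: node(3,0) S=51.8599 payoff=67.6601 vs cont=65.9511 → 67.6601 [stop]  node(3,1) S=76.3995 payoff=43.1205 vs cont=43.0330 → 43.1205 [stop]  node(3,2) S=112.5511 payoff=6.9689 vs cont=20.2339 → 20.2339 [wait]  node(3,3) S=165.8094 payoff=0.0000 vs cont=6.1031 → 6.1031 [wait]  ⇒ S*(3)=76.3995
t_2: node(2,0) S=62.9450 payoff=56.5750 vs cont=54.8660 → 56.5750 [stop]  node(2,1) S=92.7300 payoff=26.7900 vs cont=31.4739 → 31.4739 [wait]  node(2,2) S=136.6091 payoff=0.0000 vs cont=13.1344 → 13.1344 [wait]  ⇒ S*(2)=62.9450
t_1: node(1,0) S=76.3995 payoff=43.1205 vs cont=43.6689 → 43.6689 [wait]  node(1,1) S=112.5511 payoff=6.9689 vs cont=22.1853 → 22.1853 [wait]  ⇒ S*(1)=-
t_0: node(0,0) S=92.7300 payoff=26.7900 vs cont=32.6907 → 32.6907 [wait]  ⇒ S*(0)=-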